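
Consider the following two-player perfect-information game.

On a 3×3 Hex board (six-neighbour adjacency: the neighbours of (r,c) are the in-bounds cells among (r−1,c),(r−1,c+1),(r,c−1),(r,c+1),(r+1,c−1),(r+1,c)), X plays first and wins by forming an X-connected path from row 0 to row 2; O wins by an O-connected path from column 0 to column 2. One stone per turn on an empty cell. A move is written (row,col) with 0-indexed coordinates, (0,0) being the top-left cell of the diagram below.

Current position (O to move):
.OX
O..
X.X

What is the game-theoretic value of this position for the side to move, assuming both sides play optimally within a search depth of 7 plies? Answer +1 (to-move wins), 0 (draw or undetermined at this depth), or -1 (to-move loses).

value(.OX/O../X.X, O) = -1

[.OX/O../X.X] O move#1: (0,0):-1/OOX/O../X.X*, (1,1):-1/.OX/OO./X.X, (1,2):-1/.OX/O.O/X.X, (2,1):-1/.OX/O../XOX
[OOX/O../X.X] X move#2: (1,1):+1/OOX/OX./X.X*, (1,2):+1/OOX/O.X/X.X, (2,1):+1/OOX/O../XXX
[OOX/OX./X.X] end (terminal -1, O#3); searched .OX/O../X.X to 7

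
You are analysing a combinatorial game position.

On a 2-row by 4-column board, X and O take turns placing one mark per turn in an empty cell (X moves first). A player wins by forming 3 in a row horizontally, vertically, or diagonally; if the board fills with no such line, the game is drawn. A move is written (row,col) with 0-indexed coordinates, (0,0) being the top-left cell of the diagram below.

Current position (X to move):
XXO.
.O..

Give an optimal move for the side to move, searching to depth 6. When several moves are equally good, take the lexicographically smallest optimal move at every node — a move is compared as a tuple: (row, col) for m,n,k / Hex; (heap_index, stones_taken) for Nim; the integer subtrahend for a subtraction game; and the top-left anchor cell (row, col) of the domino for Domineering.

p1 X@[XXO./.O..]: (0,3)[XXOX/.O..]-1 (1,0)[XXO./XO..]+0* (1,2)[XXO./.OX.]+0 (1,3)[XXO./.O.X]+0
p2 O@[XXO./XO..]: (0,3)[XXOO/XO..]+0* (1,2)[XXO./XOO.]+0 (1,3)[XXO./XO.O]+0
p3 X@[XXOO/XO..]: (1,2)[XXOO/XOX.]+0* (1,3)[XXOO/XO.X]+0
p4 O@[XXOO/XOX.]: (1,3)[XXOO/XOXO]+0*
p5 X@[XXOO/XOXO] terminal +0; root [XXO./.O..] d6

X's best at [XXO./.O..]: (1,0)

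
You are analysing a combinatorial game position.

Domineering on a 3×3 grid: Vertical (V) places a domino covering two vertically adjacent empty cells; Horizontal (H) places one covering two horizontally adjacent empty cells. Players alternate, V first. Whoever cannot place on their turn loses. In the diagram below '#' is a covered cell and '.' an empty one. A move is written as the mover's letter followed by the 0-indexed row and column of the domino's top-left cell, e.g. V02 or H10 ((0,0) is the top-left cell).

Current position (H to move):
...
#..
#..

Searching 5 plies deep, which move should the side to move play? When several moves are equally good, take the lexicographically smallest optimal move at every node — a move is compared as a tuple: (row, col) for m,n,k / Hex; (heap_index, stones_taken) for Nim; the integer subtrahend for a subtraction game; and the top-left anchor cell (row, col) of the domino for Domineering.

ply 1, H at .../#../#.. | H00=-1→##./#../#..; H01=-1→.##/#../#..; H11=+1→.../###/#..*; H21=-1→.../#../###
ply 2: .../###/#.. is terminal -1 (V); from .../#../#.. depth 5

H's best at [.../#../#..]: H11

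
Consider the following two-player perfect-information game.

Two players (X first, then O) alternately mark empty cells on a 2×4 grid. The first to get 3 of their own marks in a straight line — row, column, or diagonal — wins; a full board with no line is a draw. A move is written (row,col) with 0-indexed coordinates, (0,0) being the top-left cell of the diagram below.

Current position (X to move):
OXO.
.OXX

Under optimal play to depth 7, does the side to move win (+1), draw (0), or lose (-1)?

[OXO./.OXX] X move#1: (0,3):+0/OXOX/.OXX*, (1,0):+0/OXO./XOXX
[OXOX/.OXX] O move#2: (1,0):+0/OXOX/OOXX*
[OXOX/OOXX] end (terminal +0, X#3); searched OXO./.OXX to 7

value(OXO./.OXX, X) = 0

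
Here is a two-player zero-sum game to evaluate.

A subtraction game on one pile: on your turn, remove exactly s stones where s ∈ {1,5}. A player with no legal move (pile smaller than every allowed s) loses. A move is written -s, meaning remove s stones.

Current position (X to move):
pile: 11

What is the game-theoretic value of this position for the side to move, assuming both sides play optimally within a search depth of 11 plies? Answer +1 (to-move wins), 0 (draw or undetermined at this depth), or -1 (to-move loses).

value(11, X) = +1

[11] X move#1: -1:+1/10*, -5:+1/6
[10] O move#2: -1:-1/9*, -5:-1/5
[9] X move#3: -1:+1/8*, -5:+1/4
[8] O move#4: -1:-1/7*, -5:-1/3
[7] X move#5: -1:+1/6*, -5:+1/2
[6] O move#6: -1:-1/5*, -5:-1/1
[5] X move#7: -1:+1/4*, -5:+1/0
[4] O move#8: -1:-1/3*
[3] X move#9: -1:+1/2*
[2] O move#10: -1:-1/1*
[1] X move#11: -1:+1/0*
[0] end (terminal -1, O#12); searched 11 to 11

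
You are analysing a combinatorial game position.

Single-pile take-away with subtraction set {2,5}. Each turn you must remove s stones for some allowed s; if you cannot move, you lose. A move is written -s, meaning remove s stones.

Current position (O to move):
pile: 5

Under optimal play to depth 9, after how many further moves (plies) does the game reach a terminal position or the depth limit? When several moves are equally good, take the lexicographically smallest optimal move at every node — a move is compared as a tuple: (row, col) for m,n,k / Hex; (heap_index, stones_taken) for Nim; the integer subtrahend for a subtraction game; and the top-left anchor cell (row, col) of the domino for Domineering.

ply 1, O at 5 | -2=-1→3; -5=+1→0*
ply 2: 0 is terminal -1 (X); from 5 depth 9

PV length from [5]: 1 ply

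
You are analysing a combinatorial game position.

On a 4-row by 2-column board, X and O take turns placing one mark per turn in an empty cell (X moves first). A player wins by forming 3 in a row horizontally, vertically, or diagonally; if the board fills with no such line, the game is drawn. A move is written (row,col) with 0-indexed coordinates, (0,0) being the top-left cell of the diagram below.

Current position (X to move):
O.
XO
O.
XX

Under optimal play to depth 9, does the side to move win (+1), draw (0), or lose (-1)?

value(O./XO/O./XX, X) = 0

ply 1, X at O./XO/O./XX | (0,1)=+0→OX/XO/O./XX*; (2,1)=+0→O./XO/OX/XX
ply 2, O at OX/XO/O./XX | (2,1)=+0→OX/XO/OO/XX*
ply 3: OX/XO/OO/XX is terminal +0 (X); from O./XO/O./XX depth 9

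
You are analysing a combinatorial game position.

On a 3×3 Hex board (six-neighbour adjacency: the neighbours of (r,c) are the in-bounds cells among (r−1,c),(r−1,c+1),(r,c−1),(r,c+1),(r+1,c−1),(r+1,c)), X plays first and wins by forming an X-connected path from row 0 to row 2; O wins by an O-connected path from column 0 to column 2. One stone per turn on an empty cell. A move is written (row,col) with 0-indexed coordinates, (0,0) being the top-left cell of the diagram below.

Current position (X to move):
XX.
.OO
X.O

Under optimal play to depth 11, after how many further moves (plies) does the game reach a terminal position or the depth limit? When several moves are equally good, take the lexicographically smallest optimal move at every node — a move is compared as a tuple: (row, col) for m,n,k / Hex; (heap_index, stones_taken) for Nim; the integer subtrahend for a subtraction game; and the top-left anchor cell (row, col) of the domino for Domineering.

ply 1, X at XX./.OO/X.O | (0,2)=-1→XXX/.OO/X.O; (1,0)=+1→XX./XOO/X.O*; (2,1)=-1→XX./.OO/XXO
ply 2: XX./XOO/X.O is terminal -1 (O); from XX./.OO/X.O depth 11

PV length from [XX./.OO/X.O]: 1 ply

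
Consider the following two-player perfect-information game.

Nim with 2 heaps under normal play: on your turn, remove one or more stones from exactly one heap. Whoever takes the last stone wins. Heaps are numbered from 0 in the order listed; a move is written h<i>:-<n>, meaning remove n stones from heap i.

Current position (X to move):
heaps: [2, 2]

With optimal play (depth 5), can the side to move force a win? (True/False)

X winning at [(2,2)]: False

[(2,2)] X move#1: h0:-1:-1/(1,2)*, h0:-2:-1/(0,2), h1:-1:-1/(2,1), h1:-2:-1/(2,0)
[(1,2)] O move#2: h0:-1:-1/(0,2), h1:-1:+1/(1,1)*, h1:-2:-1/(1,0)
[(1,1)] X move#3: h0:-1:-1/(0,1)*, h1:-1:-1/(1,0)
[(0,1)] O move#4: h1:-1:+1/(0,0)*
[(0,0)] end (terminal -1, X#5); searched (2,2) to 5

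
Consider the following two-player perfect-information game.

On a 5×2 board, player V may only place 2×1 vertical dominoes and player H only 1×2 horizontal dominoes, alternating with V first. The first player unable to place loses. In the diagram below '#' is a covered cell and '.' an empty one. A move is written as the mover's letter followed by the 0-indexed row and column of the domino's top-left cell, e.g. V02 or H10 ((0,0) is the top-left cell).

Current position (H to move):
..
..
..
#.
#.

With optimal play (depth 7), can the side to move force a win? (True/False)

H winning at [../../../#./#.]: True

[../../../#./#.] H move#1: H00:-1/##/../../#./#., H10:+1/../##/../#./#.*, H20:-1/../../##/#./#.
[../##/../#./#.] V move#2: V21:-1/../##/.#/##/#.*, V31:-1/../##/../##/##
[../##/.#/##/#.] H move#3: H00:+1/##/##/.#/##/#.*
[##/##/.#/##/#.] end (terminal -1, V#4); searched ../../../#./#. to 7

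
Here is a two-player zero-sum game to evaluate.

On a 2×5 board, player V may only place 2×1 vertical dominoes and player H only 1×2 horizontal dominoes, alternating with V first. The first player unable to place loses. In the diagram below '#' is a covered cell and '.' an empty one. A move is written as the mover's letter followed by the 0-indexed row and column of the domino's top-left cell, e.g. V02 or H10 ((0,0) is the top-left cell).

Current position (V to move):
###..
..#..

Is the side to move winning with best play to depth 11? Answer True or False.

ply 1, V at ###../..#.. | V03=+1→####./..##.*; V04=+1→###.#/..#.#
ply 2, H at ####./..##. | H10=-1→####./####.*
ply 3, V at ####./####. | V04=+1→#####/#####*
ply 4: #####/##### is terminal -1 (H); from ###../..#.. depth 11

V winning at [###../..#..]: True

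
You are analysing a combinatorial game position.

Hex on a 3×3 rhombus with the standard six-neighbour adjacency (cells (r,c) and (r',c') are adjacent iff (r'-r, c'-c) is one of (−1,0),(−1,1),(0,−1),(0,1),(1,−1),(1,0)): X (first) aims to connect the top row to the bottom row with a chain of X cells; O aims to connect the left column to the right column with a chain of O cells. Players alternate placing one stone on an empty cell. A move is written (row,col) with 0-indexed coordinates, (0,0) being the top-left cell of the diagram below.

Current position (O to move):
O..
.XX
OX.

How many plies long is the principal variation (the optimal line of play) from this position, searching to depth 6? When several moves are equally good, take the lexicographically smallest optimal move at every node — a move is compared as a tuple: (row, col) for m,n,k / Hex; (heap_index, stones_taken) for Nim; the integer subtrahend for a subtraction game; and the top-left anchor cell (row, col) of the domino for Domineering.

PV length from [O../.XX/OX.]: 2 plies

ply 1, O at O../.XX/OX. | (0,1)=-1→OO./.XX/OX.*; (0,2)=-1→O.O/.XX/OX.; (1,0)=-1→O../OXX/OX.; (2,2)=-1→O../.XX/OXO
ply 2, X at OO./.XX/OX. | (0,2)=+1→OOX/.XX/OX.*; (1,0)=-1→OO./XXX/OX.; (2,2)=-1→OO./.XX/OXX
ply 3: OOX/.XX/OX. is terminal -1 (O); from O../.XX/OX. depth 6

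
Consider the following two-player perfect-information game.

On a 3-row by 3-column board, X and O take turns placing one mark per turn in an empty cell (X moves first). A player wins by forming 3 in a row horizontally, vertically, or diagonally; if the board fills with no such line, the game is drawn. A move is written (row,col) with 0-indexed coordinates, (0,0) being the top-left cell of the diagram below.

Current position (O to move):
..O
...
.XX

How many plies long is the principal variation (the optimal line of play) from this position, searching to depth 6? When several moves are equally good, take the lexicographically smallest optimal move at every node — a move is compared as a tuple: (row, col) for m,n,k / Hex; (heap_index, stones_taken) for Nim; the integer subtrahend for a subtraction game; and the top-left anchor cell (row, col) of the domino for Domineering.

p1 O@[..O/.../.XX]: (0,0)[O.O/.../.XX]-1* (0,1)[.OO/.../.XX]-1 (1,0)[..O/O../.XX]-1 (1,1)[..O/.O./.XX]-1 (1,2)[..O/..O/.XX]-1 (2,0)[..O/.../OXX]-1
p2 X@[O.O/.../.XX]: (0,1)[OXO/.../.XX]+1* (1,0)[O.O/X../.XX]-1 (1,1)[O.O/.X./.XX]-1 (1,2)[O.O/..X/.XX]-1 (2,0)[O.O/.../XXX]+1
p3 O@[OXO/.../.XX]: (1,0)[OXO/O../.XX]-1* (1,1)[OXO/.O./.XX]-1 (1,2)[OXO/..O/.XX]-1 (2,0)[OXO/.../OXX]-1
p4 X@[OXO/O../.XX]: (1,1)[OXO/OX./.XX]+1* (1,2)[OXO/O.X/.XX]-1 (2,0)[OXO/O../XXX]+1
p5 O@[OXO/OX./.XX] terminal -1; root [..O/.../.XX] d6

PV length from [..O/.../.XX]: 4 plies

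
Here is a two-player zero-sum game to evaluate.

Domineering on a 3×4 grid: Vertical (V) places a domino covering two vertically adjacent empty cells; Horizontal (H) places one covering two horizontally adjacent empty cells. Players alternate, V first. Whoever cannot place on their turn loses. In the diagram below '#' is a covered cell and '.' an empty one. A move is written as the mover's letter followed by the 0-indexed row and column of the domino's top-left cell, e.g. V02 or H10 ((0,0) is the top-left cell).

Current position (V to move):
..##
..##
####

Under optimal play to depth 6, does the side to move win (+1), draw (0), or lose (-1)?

value(..##/..##/####, V) = +1

p1 V@[..##/..##/####]: V00[#.##/#.##/####]+1* V01[.###/.###/####]+1
p2 H@[#.##/#.##/####] terminal -1; root [..##/..##/####] d6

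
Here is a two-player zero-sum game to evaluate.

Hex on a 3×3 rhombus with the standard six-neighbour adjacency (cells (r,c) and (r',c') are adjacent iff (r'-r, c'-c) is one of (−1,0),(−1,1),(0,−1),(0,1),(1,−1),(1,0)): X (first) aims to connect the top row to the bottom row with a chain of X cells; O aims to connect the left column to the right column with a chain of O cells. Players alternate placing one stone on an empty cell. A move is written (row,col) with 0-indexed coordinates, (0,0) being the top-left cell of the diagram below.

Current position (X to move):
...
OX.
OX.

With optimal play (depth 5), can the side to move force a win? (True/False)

X winning at [.../OX./OX.]: True

[.../OX./OX.] X move#1: (0,0):+1/X../OX./OX.*, (0,1):+1/.X./OX./OX., (0,2):+1/..X/OX./OX., (1,2):+1/.../OXX/OX., (2,2):+1/.../OX./OXX
[X../OX./OX.] O move#2: (0,1):-1/XO./OX./OX.*, (0,2):-1/X.O/OX./OX., (1,2):-1/X../OXO/OX., (2,2):-1/X../OX./OXO
[XO./OX./OX.] X move#3: (0,2):+1/XOX/OX./OX.*, (1,2):-1/XO./OXX/OX., (2,2):-1/XO./OX./OXX
[XOX/OX./OX.] end (terminal -1, O#4); searched .../OX./OX. to 5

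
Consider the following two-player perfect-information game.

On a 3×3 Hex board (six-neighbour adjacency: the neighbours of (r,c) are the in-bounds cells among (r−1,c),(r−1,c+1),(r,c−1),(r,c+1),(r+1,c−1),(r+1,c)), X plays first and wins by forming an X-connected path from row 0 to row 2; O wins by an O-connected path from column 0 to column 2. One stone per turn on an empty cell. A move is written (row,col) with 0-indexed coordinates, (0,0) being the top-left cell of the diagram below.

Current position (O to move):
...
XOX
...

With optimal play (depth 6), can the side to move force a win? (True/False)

p1 O@[.../XOX/...]: (0,0)[O../XOX/...]-1* (0,1)[.O./XOX/...]-1 (0,2)[..O/XOX/...]-1 (2,0)[.../XOX/O..]-1 (2,1)[.../XOX/.O.]-1 (2,2)[.../XOX/..O]-1
p2 X@[O../XOX/...]: (0,1)[OX./XOX/...]+1* (0,2)[O.X/XOX/...]+1 (2,0)[O../XOX/X..]+1 (2,1)[O../XOX/.X.]-1 (2,2)[O../XOX/..X]-1
p3 O@[OX./XOX/...]: (0,2)[OXO/XOX/...]-1* (2,0)[OX./XOX/O..]-1 (2,1)[OX./XOX/.O.]-1 (2,2)[OX./XOX/..O]-1
p4 X@[OXO/XOX/...]: (2,0)[OXO/XOX/X..]+1* (2,1)[OXO/XOX/.X.]-1 (2,2)[OXO/XOX/..X]-1
p5 O@[OXO/XOX/X..] terminal -1; root [.../XOX/...] d6

O winning at [.../XOX/...]: False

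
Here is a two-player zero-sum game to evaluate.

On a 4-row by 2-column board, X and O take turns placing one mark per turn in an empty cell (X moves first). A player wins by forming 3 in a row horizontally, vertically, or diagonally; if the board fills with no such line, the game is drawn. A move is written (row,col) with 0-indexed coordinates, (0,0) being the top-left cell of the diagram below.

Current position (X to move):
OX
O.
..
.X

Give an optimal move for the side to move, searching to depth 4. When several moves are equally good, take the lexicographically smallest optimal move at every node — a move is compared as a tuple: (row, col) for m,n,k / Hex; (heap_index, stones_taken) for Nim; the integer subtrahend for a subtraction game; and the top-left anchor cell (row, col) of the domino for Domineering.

X's best at [OX/O./../.X]: (2,0)

[OX/O./../.X] X move#1: (1,1):-1/OX/OX/../.X, (2,0):+0/OX/O./X./.X*, (2,1):-1/OX/O./.X/.X, (3,0):-1/OX/O./../XX
[OX/O./X./.X] O move#2: (1,1):+0/OX/OO/X./.X*, (2,1):+0/OX/O./XO/.X, (3,0):+0/OX/O./X./OX
[OX/OO/X./.X] X move#3: (2,1):+0/OX/OO/XX/.X*, (3,0):+0/OX/OO/X./XX
[OX/OO/XX/.X] O move#4: (3,0):+0/OX/OO/XX/OX*
[OX/OO/XX/OX] end (terminal +0, X#5); searched OX/O./../.X to 4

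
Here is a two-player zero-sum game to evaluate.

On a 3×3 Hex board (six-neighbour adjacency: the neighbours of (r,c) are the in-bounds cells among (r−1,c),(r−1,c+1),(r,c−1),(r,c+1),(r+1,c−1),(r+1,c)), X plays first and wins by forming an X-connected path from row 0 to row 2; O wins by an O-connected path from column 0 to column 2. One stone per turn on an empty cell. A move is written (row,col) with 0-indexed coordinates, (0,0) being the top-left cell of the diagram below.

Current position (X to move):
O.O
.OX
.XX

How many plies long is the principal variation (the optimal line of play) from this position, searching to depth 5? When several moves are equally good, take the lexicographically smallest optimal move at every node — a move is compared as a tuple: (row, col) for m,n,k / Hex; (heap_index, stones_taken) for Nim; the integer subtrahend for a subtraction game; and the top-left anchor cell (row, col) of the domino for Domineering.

[O.O/.OX/.XX] X move#1: (0,1):-1/OXO/.OX/.XX*, (1,0):-1/O.O/XOX/.XX, (2,0):-1/O.O/.OX/XXX
[OXO/.OX/.XX] O move#2: (1,0):+1/OXO/OOX/.XX*, (2,0):+1/OXO/.OX/OXX
[OXO/OOX/.XX] end (terminal -1, X#3); searched O.O/.OX/.XX to 5

PV length from [O.O/.OX/.XX]: 2 plies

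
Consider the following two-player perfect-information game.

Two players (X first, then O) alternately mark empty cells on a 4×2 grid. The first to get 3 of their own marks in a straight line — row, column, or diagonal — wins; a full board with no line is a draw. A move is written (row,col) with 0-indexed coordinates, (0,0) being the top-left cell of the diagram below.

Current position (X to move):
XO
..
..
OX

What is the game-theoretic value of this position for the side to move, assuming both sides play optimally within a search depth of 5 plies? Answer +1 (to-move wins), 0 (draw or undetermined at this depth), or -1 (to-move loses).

p1 X@[XO/../../OX]: (1,0)[XO/X./../OX]+0* (1,1)[XO/.X/../OX]+0 (2,0)[XO/../X./OX]+0 (2,1)[XO/../.X/OX]+0
p2 O@[XO/X./../OX]: (1,1)[XO/XO/../OX]-1 (2,0)[XO/X./O./OX]+0* (2,1)[XO/X./.O/OX]-1
p3 X@[XO/X./O./OX]: (1,1)[XO/XX/O./OX]+0* (2,1)[XO/X./OX/OX]+0
p4 O@[XO/XX/O./OX]: (2,1)[XO/XX/OO/OX]+0*
p5 X@[XO/XX/OO/OX] terminal +0; root [XO/../../OX] d5

value(XO/../../OX, X) = 0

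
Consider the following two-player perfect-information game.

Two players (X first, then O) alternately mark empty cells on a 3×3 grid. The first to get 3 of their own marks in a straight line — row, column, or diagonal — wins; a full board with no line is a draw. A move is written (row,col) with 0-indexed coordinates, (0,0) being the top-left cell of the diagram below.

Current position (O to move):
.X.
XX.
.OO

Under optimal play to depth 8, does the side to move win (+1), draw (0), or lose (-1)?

value(.X./XX./.OO, O) = +1

[.X./XX./.OO] O move#1: (0,0):-1/OX./XX./.OO, (0,2):-1/.XO/XX./.OO, (1,2):+1/.X./XXO/.OO*, (2,0):+1/.X./XX./OOO
[.X./XXO/.OO] X move#2: (0,0):-1/XX./XXO/.OO*, (0,2):-1/.XX/XXO/.OO, (2,0):-1/.X./XXO/XOO
[XX./XXO/.OO] O move#3: (0,2):+1/XXO/XXO/.OO*, (2,0):+1/XX./XXO/OOO
[XXO/XXO/.OO] end (terminal -1, X#4); searched .X./XX./.OO to 8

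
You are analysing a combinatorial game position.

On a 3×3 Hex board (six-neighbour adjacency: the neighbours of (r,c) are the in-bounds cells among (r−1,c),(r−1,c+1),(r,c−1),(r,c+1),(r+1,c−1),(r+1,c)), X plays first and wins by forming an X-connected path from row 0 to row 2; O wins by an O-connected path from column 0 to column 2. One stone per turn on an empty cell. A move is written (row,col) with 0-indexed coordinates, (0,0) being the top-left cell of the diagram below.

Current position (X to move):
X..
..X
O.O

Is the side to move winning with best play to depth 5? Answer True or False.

[X../..X/O.O] X move#1: (0,1):-1/XX./..X/O.O, (0,2):-1/X.X/..X/O.O, (1,0):-1/X../X.X/O.O, (1,1):-1/X../.XX/O.O, (2,1):+1/X../..X/OXO*
[X../..X/OXO] O move#2: (0,1):-1/XO./..X/OXO*, (0,2):-1/X.O/..X/OXO, (1,0):-1/X../O.X/OXO, (1,1):-1/X../.OX/OXO
[XO./..X/OXO] X move#3: (0,2):+1/XOX/..X/OXO*, (1,0):+1/XO./X.X/OXO, (1,1):+1/XO./.XX/OXO
[XOX/..X/OXO] end (terminal -1, O#4); searched X../..X/O.O to 5

X winning at [X../..X/O.O]: True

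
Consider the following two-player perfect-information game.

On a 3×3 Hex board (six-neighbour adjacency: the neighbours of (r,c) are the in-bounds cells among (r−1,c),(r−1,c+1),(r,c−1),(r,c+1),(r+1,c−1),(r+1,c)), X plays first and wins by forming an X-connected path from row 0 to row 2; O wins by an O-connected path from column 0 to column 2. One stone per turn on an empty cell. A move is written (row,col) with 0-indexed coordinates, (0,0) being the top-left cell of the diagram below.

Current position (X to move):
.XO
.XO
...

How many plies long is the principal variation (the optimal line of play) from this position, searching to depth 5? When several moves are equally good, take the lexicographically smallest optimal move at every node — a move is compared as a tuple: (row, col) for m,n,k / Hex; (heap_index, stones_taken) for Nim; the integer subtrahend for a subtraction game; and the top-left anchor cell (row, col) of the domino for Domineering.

PV length from [.XO/.XO/...]: 3 plies

ply 1, X at .XO/.XO/... | (0,0)=+1→XXO/.XO/...*; (1,0)=+1→.XO/XXO/...; (2,0)=+1→.XO/.XO/X..; (2,1)=+1→.XO/.XO/.X.; (2,2)=+1→.XO/.XO/..X
ply 2, O at XXO/.XO/... | (1,0)=-1→XXO/OXO/...*; (2,0)=-1→XXO/.XO/O..; (2,1)=-1→XXO/.XO/.O.; (2,2)=-1→XXO/.XO/..O
ply 3, X at XXO/OXO/... | (2,0)=+1→XXO/OXO/X..*; (2,1)=+1→XXO/OXO/.X.; (2,2)=+1→XXO/OXO/..X
ply 4: XXO/OXO/X.. is terminal -1 (O); from .XO/.XO/... depth 5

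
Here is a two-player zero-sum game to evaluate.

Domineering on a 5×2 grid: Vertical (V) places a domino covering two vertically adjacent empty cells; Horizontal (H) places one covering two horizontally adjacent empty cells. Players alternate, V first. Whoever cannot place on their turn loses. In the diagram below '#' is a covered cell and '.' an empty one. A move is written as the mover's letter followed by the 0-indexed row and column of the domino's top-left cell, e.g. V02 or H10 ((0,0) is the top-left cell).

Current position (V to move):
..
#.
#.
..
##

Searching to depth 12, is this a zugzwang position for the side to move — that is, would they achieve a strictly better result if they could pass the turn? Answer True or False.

zugzwang(../#./#./../##, V) = True

[../#./#./../##] V move#1: V01:-1/.#/##/#./../##*, V11:-1/../##/##/../##, V21:-1/../#./##/.#/##
[.#/##/#./../##] H move#2: H30:+1/.#/##/#./##/##*
[.#/##/#./##/##] end (terminal -1, V#3); searched ../#./#./../## to 12
pass branch (H moves first from the same position):
  | [../#./#./../##] H move#1: H00:-1/##/#./#./../##*, H30:-1/../#./#./##/##
  | [##/#./#./../##] V move#2: V11:-1/##/##/##/../##, V21:+1/##/#./##/.#/##*
  | [##/#./##/.#/##] end (terminal -1, H#3); searched ../#./#./../## to 12
V moving scores -1; V passing scores +1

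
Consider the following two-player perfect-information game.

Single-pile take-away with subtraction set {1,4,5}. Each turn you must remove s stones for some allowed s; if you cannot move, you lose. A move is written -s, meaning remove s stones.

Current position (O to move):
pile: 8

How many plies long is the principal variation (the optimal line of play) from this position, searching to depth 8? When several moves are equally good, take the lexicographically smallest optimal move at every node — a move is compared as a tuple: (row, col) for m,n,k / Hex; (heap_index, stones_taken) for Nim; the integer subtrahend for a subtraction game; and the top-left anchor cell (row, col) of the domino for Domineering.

[8] O move#1: -1:-1/7*, -4:-1/4, -5:-1/3
[7] X move#2: -1:-1/6, -4:-1/3, -5:+1/2*
[2] O move#3: -1:-1/1*
[1] X move#4: -1:+1/0*
[0] end (terminal -1, O#5); searched 8 to 8

PV length from [8]: 4 plies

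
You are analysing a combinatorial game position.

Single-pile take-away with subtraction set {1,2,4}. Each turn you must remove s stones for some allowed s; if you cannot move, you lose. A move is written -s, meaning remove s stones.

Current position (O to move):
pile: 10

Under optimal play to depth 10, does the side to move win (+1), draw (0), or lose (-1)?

ply 1, O at 10 | -1=+1→9*; -2=-1→8; -4=+1→6
ply 2, X at 9 | -1=-1→8*; -2=-1→7; -4=-1→5
ply 3, O at 8 | -1=-1→7; -2=+1→6*; -4=-1→4
ply 4, X at 6 | -1=-1→5*; -2=-1→4; -4=-1→2
ply 5, O at 5 | -1=-1→4; -2=+1→3*; -4=-1→1
ply 6, X at 3 | -1=-1→2*; -2=-1→1
ply 7, O at 2 | -1=-1→1; -2=+1→0*
ply 8: 0 is terminal -1 (X); from 10 depth 10

value(10, O) = +1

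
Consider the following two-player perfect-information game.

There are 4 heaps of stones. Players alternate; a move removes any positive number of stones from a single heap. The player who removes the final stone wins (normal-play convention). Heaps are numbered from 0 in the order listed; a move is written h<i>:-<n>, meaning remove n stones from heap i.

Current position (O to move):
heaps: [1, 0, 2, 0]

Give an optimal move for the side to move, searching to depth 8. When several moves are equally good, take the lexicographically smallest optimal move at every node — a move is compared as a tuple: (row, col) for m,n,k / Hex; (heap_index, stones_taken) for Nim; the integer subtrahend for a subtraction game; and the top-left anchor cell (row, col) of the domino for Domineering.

[(1,0,2,0)] O move#1: h0:-1:-1/(0,0,2,0), h2:-1:+1/(1,0,1,0)*, h2:-2:-1/(1,0,0,0)
[(1,0,1,0)] X move#2: h0:-1:-1/(0,0,1,0)*, h2:-1:-1/(1,0,0,0)
[(0,0,1,0)] O move#3: h2:-1:+1/(0,0,0,0)*
[(0,0,0,0)] end (terminal -1, X#4); searched (1,0,2,0) to 8

O's best at [(1,0,2,0)]: h2:-1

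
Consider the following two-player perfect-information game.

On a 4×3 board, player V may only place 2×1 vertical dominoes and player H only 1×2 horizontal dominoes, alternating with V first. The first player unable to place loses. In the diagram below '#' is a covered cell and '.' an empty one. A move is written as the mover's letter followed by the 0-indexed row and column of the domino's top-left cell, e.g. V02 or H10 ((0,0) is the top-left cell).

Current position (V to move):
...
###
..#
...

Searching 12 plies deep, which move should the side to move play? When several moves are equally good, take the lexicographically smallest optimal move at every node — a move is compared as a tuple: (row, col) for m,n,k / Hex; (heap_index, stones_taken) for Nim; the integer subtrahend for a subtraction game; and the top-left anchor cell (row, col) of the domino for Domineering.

V's best at [.../###/..#/...]: V21

p1 V@[.../###/..#/...]: V20[.../###/#.#/#..]-1 V21[.../###/.##/.#.]+1*
p2 H@[.../###/.##/.#.]: H00[##./###/.##/.#.]-1* H01[.##/###/.##/.#.]-1
p3 V@[##./###/.##/.#.]: V20[##./###/###/##.]+1*
p4 H@[##./###/###/##.] terminal -1; root [.../###/..#/...] d12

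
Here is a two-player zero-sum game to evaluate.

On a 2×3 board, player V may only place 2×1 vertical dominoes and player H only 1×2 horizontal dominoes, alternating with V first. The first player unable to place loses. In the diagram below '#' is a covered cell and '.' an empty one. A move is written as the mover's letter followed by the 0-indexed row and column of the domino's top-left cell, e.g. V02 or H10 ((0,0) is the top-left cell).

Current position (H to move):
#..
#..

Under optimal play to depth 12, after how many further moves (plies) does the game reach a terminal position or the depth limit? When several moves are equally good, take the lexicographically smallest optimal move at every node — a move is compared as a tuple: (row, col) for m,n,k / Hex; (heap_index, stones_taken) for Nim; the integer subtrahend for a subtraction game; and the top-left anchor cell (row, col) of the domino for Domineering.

[#../#..] H move#1: H01:+1/###/#..*, H11:+1/#../###
[###/#..] end (terminal -1, V#2); searched #../#.. to 12

PV length from [#../#..]: 1 ply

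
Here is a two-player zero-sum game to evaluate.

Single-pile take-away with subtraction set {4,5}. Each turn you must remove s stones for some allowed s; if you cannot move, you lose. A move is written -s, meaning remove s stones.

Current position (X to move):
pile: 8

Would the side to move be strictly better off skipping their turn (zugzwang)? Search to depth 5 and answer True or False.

zugzwang(8, X) = False

p1 X@[8]: -4[4]-1 -5[3]+1*
p2 O@[3] terminal -1; root [8] d5
suppose X passes — search the same position with O to move:
pass> p1 O@[8]: -4[4]-1 -5[3]+1*
pass> p2 X@[3] terminal -1; root [8] d5
for X: play +1, pass -1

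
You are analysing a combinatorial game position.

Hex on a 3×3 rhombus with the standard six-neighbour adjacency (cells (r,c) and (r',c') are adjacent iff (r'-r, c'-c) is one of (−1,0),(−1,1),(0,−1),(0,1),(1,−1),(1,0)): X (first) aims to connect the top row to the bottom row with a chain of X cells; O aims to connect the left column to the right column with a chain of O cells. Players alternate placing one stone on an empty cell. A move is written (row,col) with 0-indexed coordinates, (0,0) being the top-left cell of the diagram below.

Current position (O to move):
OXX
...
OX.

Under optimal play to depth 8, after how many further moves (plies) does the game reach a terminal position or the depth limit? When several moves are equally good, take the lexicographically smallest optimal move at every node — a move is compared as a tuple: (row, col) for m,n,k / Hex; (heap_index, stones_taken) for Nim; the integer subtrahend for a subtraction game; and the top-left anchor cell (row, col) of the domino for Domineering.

ply 1, O at OXX/.../OX. | (1,0)=-1→OXX/O../OX.*; (1,1)=-1→OXX/.O./OX.; (1,2)=-1→OXX/..O/OX.; (2,2)=-1→OXX/.../OXO
ply 2, X at OXX/O../OX. | (1,1)=+1→OXX/OX./OX.*; (1,2)=+1→OXX/O.X/OX.; (2,2)=+1→OXX/O../OXX
ply 3: OXX/OX./OX. is terminal -1 (O); from OXX/.../OX. depth 8

PV length from [OXX/.../OX.]: 2 plies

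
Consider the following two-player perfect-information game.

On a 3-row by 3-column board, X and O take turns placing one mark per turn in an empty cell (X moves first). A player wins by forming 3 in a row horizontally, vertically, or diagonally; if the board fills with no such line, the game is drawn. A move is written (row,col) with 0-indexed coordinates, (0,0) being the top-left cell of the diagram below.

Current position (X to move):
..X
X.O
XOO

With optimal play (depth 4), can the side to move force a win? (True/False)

X winning at [..X/X.O/XOO]: True

ply 1, X at ..X/X.O/XOO | (0,0)=+1→X.X/X.O/XOO*; (0,1)=+1→.XX/X.O/XOO; (1,1)=+1→..X/XXO/XOO
ply 2: X.X/X.O/XOO is terminal -1 (O); from ..X/X.O/XOO depth 4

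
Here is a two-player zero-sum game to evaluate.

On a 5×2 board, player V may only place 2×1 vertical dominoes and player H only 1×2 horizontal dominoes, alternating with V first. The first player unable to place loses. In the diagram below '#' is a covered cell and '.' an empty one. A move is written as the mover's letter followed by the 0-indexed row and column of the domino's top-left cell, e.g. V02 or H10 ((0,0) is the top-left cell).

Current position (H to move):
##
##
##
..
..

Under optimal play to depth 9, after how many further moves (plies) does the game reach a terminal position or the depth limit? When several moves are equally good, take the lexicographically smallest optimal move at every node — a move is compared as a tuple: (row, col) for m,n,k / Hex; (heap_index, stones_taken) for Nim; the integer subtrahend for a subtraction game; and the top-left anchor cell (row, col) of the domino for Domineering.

[##/##/##/../..] H move#1: H30:+1/##/##/##/##/..*, H40:+1/##/##/##/../##
[##/##/##/##/..] end (terminal -1, V#2); searched ##/##/##/../.. to 9

PV length from [##/##/##/../..]: 1 ply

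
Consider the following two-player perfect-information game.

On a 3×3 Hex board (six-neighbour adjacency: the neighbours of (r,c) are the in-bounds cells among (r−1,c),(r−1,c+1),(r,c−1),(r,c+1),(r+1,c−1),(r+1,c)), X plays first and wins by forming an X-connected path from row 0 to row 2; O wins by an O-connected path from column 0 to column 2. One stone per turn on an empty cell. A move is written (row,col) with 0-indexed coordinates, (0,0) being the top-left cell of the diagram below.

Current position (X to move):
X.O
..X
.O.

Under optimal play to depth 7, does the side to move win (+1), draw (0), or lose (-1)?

p1 X@[X.O/..X/.O.]: (0,1)[XXO/..X/.O.]-1 (1,0)[X.O/X.X/.O.]-1 (1,1)[X.O/.XX/.O.]+1* (2,0)[X.O/..X/XO.]-1 (2,2)[X.O/..X/.OX]-1
p2 O@[X.O/.XX/.O.]: (0,1)[XOO/.XX/.O.]-1* (1,0)[X.O/OXX/.O.]-1 (2,0)[X.O/.XX/OO.]-1 (2,2)[X.O/.XX/.OO]-1
p3 X@[XOO/.XX/.O.]: (1,0)[XOO/XXX/.O.]+1* (2,0)[XOO/.XX/XO.]-1 (2,2)[XOO/.XX/.OX]-1
p4 O@[XOO/XXX/.O.]: (2,0)[XOO/XXX/OO.]-1* (2,2)[XOO/XXX/.OO]-1
p5 X@[XOO/XXX/OO.]: (2,2)[XOO/XXX/OOX]+1*
p6 O@[XOO/XXX/OOX] terminal -1; root [X.O/..X/.O.] d7

value(X.O/..X/.O., X) = +1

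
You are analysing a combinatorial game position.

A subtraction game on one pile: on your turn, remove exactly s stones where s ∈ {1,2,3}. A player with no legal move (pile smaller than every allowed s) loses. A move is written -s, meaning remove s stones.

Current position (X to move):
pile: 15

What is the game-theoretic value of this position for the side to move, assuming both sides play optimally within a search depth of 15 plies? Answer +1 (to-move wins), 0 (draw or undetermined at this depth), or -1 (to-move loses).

value(15, X) = +1

ply 1, X at 15 | -1=-1→14; -2=-1→13; -3=+1→12*
ply 2, O at 12 | -1=-1→11*; -2=-1→10; -3=-1→9
ply 3, X at 11 | -1=-1→10; -2=-1→9; -3=+1→8*
ply 4, O at 8 | -1=-1→7*; -2=-1→6; -3=-1→5
ply 5, X at 7 | -1=-1→6; -2=-1→5; -3=+1→4*
ply 6, O at 4 | -1=-1→3*; -2=-1→2; -3=-1→1
ply 7, X at 3 | -1=-1→2; -2=-1→1; -3=+1→0*
ply 8: 0 is terminal -1 (O); from 15 depth 15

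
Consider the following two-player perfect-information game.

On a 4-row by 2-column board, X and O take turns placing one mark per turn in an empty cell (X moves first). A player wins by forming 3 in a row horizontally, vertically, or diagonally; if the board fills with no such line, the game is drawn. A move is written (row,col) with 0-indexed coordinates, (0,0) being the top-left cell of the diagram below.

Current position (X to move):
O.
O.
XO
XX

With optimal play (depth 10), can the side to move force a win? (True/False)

ply 1, X at O./O./XO/XX | (0,1)=+0→OX/O./XO/XX*; (1,1)=+0→O./OX/XO/XX
ply 2, O at OX/O./XO/XX | (1,1)=+0→OX/OO/XO/XX*
ply 3: OX/OO/XO/XX is terminal +0 (X); from O./O./XO/XX depth 10

X winning at [O./O./XO/XX]: False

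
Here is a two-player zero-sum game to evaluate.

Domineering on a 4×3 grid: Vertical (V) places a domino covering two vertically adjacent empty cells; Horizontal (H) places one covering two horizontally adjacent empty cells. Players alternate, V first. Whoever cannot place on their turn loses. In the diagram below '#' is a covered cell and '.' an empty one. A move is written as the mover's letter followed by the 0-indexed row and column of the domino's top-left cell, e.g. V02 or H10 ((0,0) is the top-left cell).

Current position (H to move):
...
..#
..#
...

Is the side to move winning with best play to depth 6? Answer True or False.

H winning at [.../..#/..#/...]: False

[.../..#/..#/...] H move#1: H00:-1/##./..#/..#/...*, H01:-1/.##/..#/..#/..., H10:-1/.../###/..#/..., H20:-1/.../..#/###/..., H30:-1/.../..#/..#/##., H31:-1/.../..#/..#/.##
[##./..#/..#/...] V move#2: V10:+1/##./#.#/#.#/...*, V11:+1/##./.##/.##/..., V20:+1/##./..#/#.#/#.., V21:+1/##./..#/.##/.#.
[##./#.#/#.#/...] H move#3: H30:-1/##./#.#/#.#/##.*, H31:-1/##./#.#/#.#/.##
[##./#.#/#.#/##.] V move#4: V11:+1/##./###/###/##.*
[##./###/###/##.] end (terminal -1, H#5); searched .../..#/..#/... to 6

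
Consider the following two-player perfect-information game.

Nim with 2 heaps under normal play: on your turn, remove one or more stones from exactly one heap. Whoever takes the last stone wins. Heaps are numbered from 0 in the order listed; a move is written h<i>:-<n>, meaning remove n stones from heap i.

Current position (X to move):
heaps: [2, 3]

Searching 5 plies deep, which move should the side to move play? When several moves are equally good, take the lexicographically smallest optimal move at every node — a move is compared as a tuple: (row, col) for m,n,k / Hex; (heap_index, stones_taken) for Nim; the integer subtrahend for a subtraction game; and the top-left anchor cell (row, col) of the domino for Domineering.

ply 1, X at (2,3) | h0:-1=-1→(1,3); h0:-2=-1→(0,3); h1:-1=+1→(2,2)*; h1:-2=-1→(2,1); h1:-3=-1→(2,0)
ply 2, O at (2,2) | h0:-1=-1→(1,2)*; h0:-2=-1→(0,2); h1:-1=-1→(2,1); h1:-2=-1→(2,0)
ply 3, X at (1,2) | h0:-1=-1→(0,2); h1:-1=+1→(1,1)*; h1:-2=-1→(1,0)
ply 4, O at (1,1) | h0:-1=-1→(0,1)*; h1:-1=-1→(1,0)
ply 5, X at (0,1) | h1:-1=+1→(0,0)*
ply 6: (0,0) is terminal -1 (O); from (2,3) depth 5

X's best at [(2,3)]: h1:-1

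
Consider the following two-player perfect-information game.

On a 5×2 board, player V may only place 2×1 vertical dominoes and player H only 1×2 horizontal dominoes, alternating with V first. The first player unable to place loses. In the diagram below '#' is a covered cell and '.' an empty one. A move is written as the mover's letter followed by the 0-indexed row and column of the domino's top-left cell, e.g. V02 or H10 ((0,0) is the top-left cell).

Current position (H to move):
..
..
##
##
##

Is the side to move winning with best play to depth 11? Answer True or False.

H winning at [../../##/##/##]: True

[../../##/##/##] H move#1: H00:+1/##/../##/##/##*, H10:+1/../##/##/##/##
[##/../##/##/##] end (terminal -1, V#2); searched ../../##/##/## to 11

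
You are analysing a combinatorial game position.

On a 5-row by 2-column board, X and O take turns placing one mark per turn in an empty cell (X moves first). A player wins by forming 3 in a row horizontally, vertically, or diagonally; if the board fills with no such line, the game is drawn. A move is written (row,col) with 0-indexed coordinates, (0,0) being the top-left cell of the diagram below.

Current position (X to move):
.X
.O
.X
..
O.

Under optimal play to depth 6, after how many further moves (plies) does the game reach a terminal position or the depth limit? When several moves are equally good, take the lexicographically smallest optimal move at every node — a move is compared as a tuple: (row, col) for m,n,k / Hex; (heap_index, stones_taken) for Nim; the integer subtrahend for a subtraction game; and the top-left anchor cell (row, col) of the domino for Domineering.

PV length from [.X/.O/.X/../O.]: 6 plies

[.X/.O/.X/../O.] X move#1: (0,0):+0/XX/.O/.X/../O.*, (1,0):+0/.X/XO/.X/../O., (2,0):+0/.X/.O/XX/../O., (3,0):+0/.X/.O/.X/X./O., (3,1):+0/.X/.O/.X/.X/O., (4,1):+0/.X/.O/.X/../OX
[XX/.O/.X/../O.] O move#2: (1,0):+0/XX/OO/.X/../O.*, (2,0):+0/XX/.O/OX/../O., (3,0):+0/XX/.O/.X/O./O., (3,1):+0/XX/.O/.X/.O/O., (4,1):+0/XX/.O/.X/../OO
[XX/OO/.X/../O.] X move#3: (2,0):+0/XX/OO/XX/../O.*, (3,0):+0/XX/OO/.X/X./O., (3,1):+0/XX/OO/.X/.X/O., (4,1):+0/XX/OO/.X/../OX
[XX/OO/XX/../O.] O move#4: (3,0):+0/XX/OO/XX/O./O.*, (3,1):+0/XX/OO/XX/.O/O., (4,1):+0/XX/OO/XX/../OO
[XX/OO/XX/O./O.] X move#5: (3,1):+0/XX/OO/XX/OX/O.*, (4,1):+0/XX/OO/XX/O./OX
[XX/OO/XX/OX/O.] O move#6: (4,1):+0/XX/OO/XX/OX/OO*
[XX/OO/XX/OX/OO] end (terminal +0, X#7); searched .X/.O/.X/../O. to 6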